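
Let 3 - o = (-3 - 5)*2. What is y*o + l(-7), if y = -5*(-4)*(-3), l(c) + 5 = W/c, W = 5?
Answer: -8020/7 ≈ -1145.7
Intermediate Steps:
l(c) = -5 + 5/c
y = -60 (y = 20*(-3) = -60)
o = 19 (o = 3 - (-3 - 5)*2 = 3 - (-8)*2 = 3 - 1*(-16) = 3 + 16 = 19)
y*o + l(-7) = -60*19 + (-5 + 5/(-7)) = -1140 + (-5 + 5*(-⅐)) = -1140 + (-5 - 5/7) = -1140 - 40/7 = -8020/7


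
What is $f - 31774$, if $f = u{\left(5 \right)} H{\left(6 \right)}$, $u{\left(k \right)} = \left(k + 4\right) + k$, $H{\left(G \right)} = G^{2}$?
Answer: $-31270$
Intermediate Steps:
$u{\left(k \right)} = 4 + 2 k$ ($u{\left(k \right)} = \left(4 + k\right) + k = 4 + 2 k$)
$f = 504$ ($f = \left(4 + 2 \cdot 5\right) 6^{2} = \left(4 + 10\right) 36 = 14 \cdot 36 = 504$)
$f - 31774 = 504 - 31774 = -31270$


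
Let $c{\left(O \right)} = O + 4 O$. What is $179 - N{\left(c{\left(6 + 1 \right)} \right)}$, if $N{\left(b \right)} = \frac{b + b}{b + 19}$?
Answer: $\frac{4798}{27} \approx 177.7$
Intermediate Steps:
$c{\left(O \right)} = 5 O$
$N{\left(b \right)} = \frac{2 b}{19 + b}$
$179 - N{\left(c{\left(6 + 1 \right)} \right)} = 179 - \frac{2 \cdot 5 \left(6 + 1\right)}{19 + 5 \left(6 + 1\right)} = 179 - \frac{2 \cdot 5 \cdot 7}{19 + 5 \cdot 7} = 179 - 2 \cdot 35 \frac{1}{19 + 35} = 179 - 2 \cdot 35 \cdot \frac{1}{54} = 179 - \frac{35}{27} = \frac{4798}{27}$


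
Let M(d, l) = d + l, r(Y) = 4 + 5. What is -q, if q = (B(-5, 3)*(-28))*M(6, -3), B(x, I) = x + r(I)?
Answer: 336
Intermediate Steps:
r(Y) = 9
B(x, I) = 9 + x (B(x, I) = x + 9 = 9 + x)
q = -336 (q = ((9 - 5)*(-28))*(6 - 3) = (4*(-28))*3 = -112*3 = -336)
-q = -1*(-336) = 336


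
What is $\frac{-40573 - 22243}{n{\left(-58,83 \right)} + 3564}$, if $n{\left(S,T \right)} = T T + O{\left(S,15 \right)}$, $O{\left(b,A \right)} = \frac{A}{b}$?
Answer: $- \frac{3643328}{606259} \approx -6.0095$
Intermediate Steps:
$n{\left(S,T \right)} = T^{2} + \frac{15}{S}$ ($n{\left(S,T \right)} = T T + \frac{15}{S} = T^{2} + \frac{15}{S}$)
$\frac{-40573 - 22243}{n{\left(-58,83 \right)} + 3564} = \frac{-40573 - 22243}{\left(83^{2} + \frac{15}{-58}\right) + 3564} = - \frac{62816}{\left(6889 + 15 \left(- \frac{1}{58}\right)\right) + 3564} = - \frac{62816}{\left(6889 - \frac{15}{58}\right) + 3564} = - \frac{62816}{\frac{399547}{58} + 3564} = - \frac{62816}{\frac{606259}{58}} = \left(-62816\right) \frac{58}{606259} = - \frac{3643328}{606259}$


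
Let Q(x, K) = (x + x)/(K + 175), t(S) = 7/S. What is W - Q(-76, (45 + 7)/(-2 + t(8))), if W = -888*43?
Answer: -2329152/61 ≈ -38183.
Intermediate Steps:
Q(x, K) = 2*x/(175 + K) (Q(x, K) = (2*x)/(175 + K) = 2*x/(175 + K))
W = -38184
W - Q(-76, (45 + 7)/(-2 + t(8))) = -38184 - 2*(-76)/(175 + (45 + 7)/(-2 + 7/8)) = -38184 - 2*(-76)/(175 + 52/(-2 + 7*(⅛))) = -38184 - 2*(-76)/(175 + 52/(-2 + 7/8)) = -38184 - 2*(-76)/(175 + 52/(-9/8)) = -38184 - 2*(-76)/(175 + 52*(-8/9)) = -38184 - 2*(-76)/(175 - 416/9) = -38184 - 2*(-76)/1159/9 = -38184 - 2*(-76)*9/1159 = -38184 - 1*(-72/61) = -38184 + 72/61 = -2329152/61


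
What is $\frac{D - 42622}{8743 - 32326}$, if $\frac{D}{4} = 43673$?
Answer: $- \frac{132070}{23583} \approx -5.6002$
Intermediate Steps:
$D = 174692$ ($D = 4 \cdot 43673 = 174692$)
$\frac{D - 42622}{8743 - 32326} = \frac{174692 - 42622}{8743 - 32326} = \frac{132070}{-23583} = 132070 \left(- \frac{1}{23583}\right) = - \frac{132070}{23583}$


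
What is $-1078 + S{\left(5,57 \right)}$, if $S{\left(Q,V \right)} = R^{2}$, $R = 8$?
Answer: $-1014$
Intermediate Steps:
$S{\left(Q,V \right)} = 64$ ($S{\left(Q,V \right)} = 8^{2} = 64$)
$-1078 + S{\left(5,57 \right)} = -1078 + 64 = -1014$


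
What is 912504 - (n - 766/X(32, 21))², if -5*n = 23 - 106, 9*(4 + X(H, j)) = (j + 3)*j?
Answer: 15421258551/16900 ≈ 9.1250e+5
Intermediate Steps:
X(H, j) = -4 + j*(3 + j)/9 (X(H, j) = -4 + ((j + 3)*j)/9 = -4 + ((3 + j)*j)/9 = -4 + (j*(3 + j))/9 = -4 + j*(3 + j)/9)
n = 83/5 (n = -(23 - 106)/5 = -⅕*(-83) = 83/5 ≈ 16.600)
912504 - (n - 766/X(32, 21))² = 912504 - (83/5 - 766/(-4 + (⅓)*21 + (⅑)*21²))² = 912504 - (83/5 - 766/(-4 + 7 + (⅑)*441))² = 912504 - (83/5 - 766/(-4 + 7 + 49))² = 912504 - (83/5 - 766/52)² = 912504 - (83/5 - 766*1/52)² = 912504 - (83/5 - 383/26)² = 912504 - (243/130)² = 912504 - 1*59049/16900 = 912504 - 59049/16900 = 15421258551/16900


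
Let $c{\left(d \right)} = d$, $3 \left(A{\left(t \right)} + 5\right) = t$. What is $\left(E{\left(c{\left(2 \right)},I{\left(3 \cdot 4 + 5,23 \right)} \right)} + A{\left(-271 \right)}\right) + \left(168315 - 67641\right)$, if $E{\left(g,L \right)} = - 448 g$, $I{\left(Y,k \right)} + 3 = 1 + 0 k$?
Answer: $\frac{299048}{3} \approx 99683.0$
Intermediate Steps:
$A{\left(t \right)} = -5 + \frac{t}{3}$
$I{\left(Y,k \right)} = -2$ ($I{\left(Y,k \right)} = -3 + \left(1 + 0 k\right) = -3 + \left(1 + 0\right) = -3 + 1 = -2$)
$\left(E{\left(c{\left(2 \right)},I{\left(3 \cdot 4 + 5,23 \right)} \right)} + A{\left(-271 \right)}\right) + \left(168315 - 67641\right) = \left(\left(-448\right) 2 + \left(-5 + \frac{1}{3} \left(-271\right)\right)\right) + \left(168315 - 67641\right) = \left(-896 - \frac{286}{3}\right) + \left(168315 - 67641\right) = \left(-896 - \frac{286}{3}\right) + 100674 = - \frac{2974}{3} + 100674 = \frac{299048}{3}$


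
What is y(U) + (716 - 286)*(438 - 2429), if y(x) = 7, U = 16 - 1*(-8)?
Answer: -856123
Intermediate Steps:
U = 24 (U = 16 + 8 = 24)
y(U) + (716 - 286)*(438 - 2429) = 7 + (716 - 286)*(438 - 2429) = 7 + 430*(-1991) = 7 - 856130 = -856123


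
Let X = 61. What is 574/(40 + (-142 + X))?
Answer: -14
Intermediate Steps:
574/(40 + (-142 + X)) = 574/(40 + (-142 + 61)) = 574/(40 - 81) = 574/(-41) = 574*(-1/41) = -14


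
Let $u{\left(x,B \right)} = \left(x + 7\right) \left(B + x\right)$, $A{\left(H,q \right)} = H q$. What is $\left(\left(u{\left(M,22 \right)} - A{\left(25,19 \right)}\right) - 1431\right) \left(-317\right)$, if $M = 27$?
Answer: $76080$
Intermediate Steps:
$u{\left(x,B \right)} = \left(7 + x\right) \left(B + x\right)$
$\left(\left(u{\left(M,22 \right)} - A{\left(25,19 \right)}\right) - 1431\right) \left(-317\right) = \left(\left(\left(27^{2} + 7 \cdot 22 + 7 \cdot 27 + 22 \cdot 27\right) - 25 \cdot 19\right) - 1431\right) \left(-317\right) = \left(\left(\left(729 + 154 + 189 + 594\right) - 475\right) - 1431\right) \left(-317\right) = \left(\left(1666 - 475\right) - 1431\right) \left(-317\right) = \left(1191 - 1431\right) \left(-317\right) = \left(-240\right) \left(-317\right) = 76080$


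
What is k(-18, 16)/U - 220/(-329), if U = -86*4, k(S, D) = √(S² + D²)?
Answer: 220/329 - √145/172 ≈ 0.59868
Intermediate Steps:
k(S, D) = √(D² + S²)
U = -344
k(-18, 16)/U - 220/(-329) = √(16² + (-18)²)/(-344) - 220/(-329) = √(256 + 324)*(-1/344) - 220*(-1/329) = √580*(-1/344) + 220/329 = (2*√145)*(-1/344) + 220/329 = -√145/172 + 220/329 = 220/329 - √145/172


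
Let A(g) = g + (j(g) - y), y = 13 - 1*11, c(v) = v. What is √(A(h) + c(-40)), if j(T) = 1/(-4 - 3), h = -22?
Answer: I*√3143/7 ≈ 8.0089*I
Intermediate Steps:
y = 2 (y = 13 - 11 = 2)
j(T) = -⅐ (j(T) = 1/(-7) = -⅐)
A(g) = -15/7 + g (A(g) = g + (-⅐ - 1*2) = g + (-⅐ - 2) = g - 15/7 = -15/7 + g)
√(A(h) + c(-40)) = √((-15/7 - 22) - 40) = √(-169/7 - 40) = √(-449/7) = I*√3143/7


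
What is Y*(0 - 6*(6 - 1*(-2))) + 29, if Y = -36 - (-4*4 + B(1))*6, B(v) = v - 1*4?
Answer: -3715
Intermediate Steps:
B(v) = -4 + v (B(v) = v - 4 = -4 + v)
Y = 78 (Y = -36 - (-4*4 + (-4 + 1))*6 = -36 - (-16 - 3)*6 = -36 - (-19)*6 = -36 - 1*(-114) = -36 + 114 = 78)
Y*(0 - 6*(6 - 1*(-2))) + 29 = 78*(0 - 6*(6 - 1*(-2))) + 29 = 78*(0 - 6*(6 + 2)) + 29 = 78*(0 - 6*8) + 29 = 78*(0 - 48) + 29 = 78*(-48) + 29 = -3744 + 29 = -3715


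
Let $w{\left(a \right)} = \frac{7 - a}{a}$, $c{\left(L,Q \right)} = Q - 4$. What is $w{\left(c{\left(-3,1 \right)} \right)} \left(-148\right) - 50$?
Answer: $\frac{1330}{3} \approx 443.33$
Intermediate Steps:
$c{\left(L,Q \right)} = -4 + Q$ ($c{\left(L,Q \right)} = Q - 4 = -4 + Q$)
$w{\left(a \right)} = \frac{7 - a}{a}$
$w{\left(c{\left(-3,1 \right)} \right)} \left(-148\right) - 50 = \frac{7 - \left(-4 + 1\right)}{-4 + 1} \left(-148\right) - 50 = \frac{7 - -3}{-3} \left(-148\right) - 50 = - \frac{7 + 3}{3} \left(-148\right) - 50 = \left(- \frac{1}{3}\right) 10 \left(-148\right) - 50 = \left(- \frac{10}{3}\right) \left(-148\right) - 50 = \frac{1480}{3} - 50 = \frac{1330}{3}$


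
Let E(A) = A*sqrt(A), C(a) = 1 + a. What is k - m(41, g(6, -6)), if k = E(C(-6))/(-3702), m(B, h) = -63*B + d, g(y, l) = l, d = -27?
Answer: 2610 + 5*I*sqrt(5)/3702 ≈ 2610.0 + 0.0030201*I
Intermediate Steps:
E(A) = A**(3/2)
m(B, h) = -27 - 63*B (m(B, h) = -63*B - 27 = -27 - 63*B)
k = 5*I*sqrt(5)/3702 (k = (1 - 6)**(3/2)/(-3702) = (-5)**(3/2)*(-1/3702) = -5*I*sqrt(5)*(-1/3702) = 5*I*sqrt(5)/3702 ≈ 0.0030201*I)
k - m(41, g(6, -6)) = 5*I*sqrt(5)/3702 - (-27 - 63*41) = 5*I*sqrt(5)/3702 - (-27 - 2583) = 5*I*sqrt(5)/3702 - 1*(-2610) = 5*I*sqrt(5)/3702 + 2610 = 2610 + 5*I*sqrt(5)/3702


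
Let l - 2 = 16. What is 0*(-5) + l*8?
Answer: 144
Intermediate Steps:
l = 18 (l = 2 + 16 = 18)
0*(-5) + l*8 = 0*(-5) + 18*8 = 0 + 144 = 144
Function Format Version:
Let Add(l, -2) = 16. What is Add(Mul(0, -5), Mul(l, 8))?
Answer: 144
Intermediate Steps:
l = 18 (l = Add(2, 16) = 18)
Add(Mul(0, -5), Mul(l, 8)) = Add(Mul(0, -5), Mul(18, 8)) = Add(0, 144) = 144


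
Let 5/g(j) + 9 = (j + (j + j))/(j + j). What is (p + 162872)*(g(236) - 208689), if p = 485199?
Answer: -405737162899/3 ≈ -1.3525e+11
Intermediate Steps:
g(j) = -⅔ (g(j) = 5/(-9 + (j + (j + j))/(j + j)) = 5/(-9 + (j + 2*j)/((2*j))) = 5/(-9 + (3*j)*(1/(2*j))) = 5/(-9 + 3/2) = 5/(-15/2) = 5*(-2/15) = -⅔)
(p + 162872)*(g(236) - 208689) = (485199 + 162872)*(-⅔ - 208689) = 648071*(-626069/3) = -405737162899/3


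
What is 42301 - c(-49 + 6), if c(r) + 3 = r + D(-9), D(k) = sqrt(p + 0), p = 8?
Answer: 42347 - 2*sqrt(2) ≈ 42344.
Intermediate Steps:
D(k) = 2*sqrt(2) (D(k) = sqrt(8 + 0) = sqrt(8) = 2*sqrt(2))
c(r) = -3 + r + 2*sqrt(2) (c(r) = -3 + (r + 2*sqrt(2)) = -3 + r + 2*sqrt(2))
42301 - c(-49 + 6) = 42301 - (-3 + (-49 + 6) + 2*sqrt(2)) = 42301 - (-3 - 43 + 2*sqrt(2)) = 42301 - (-46 + 2*sqrt(2)) = 42301 + (46 - 2*sqrt(2)) = 42347 - 2*sqrt(2)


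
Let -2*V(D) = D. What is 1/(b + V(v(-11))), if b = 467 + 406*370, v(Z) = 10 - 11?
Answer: 2/301375 ≈ 6.6362e-6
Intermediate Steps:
v(Z) = -1
b = 150687 (b = 467 + 150220 = 150687)
V(D) = -D/2
1/(b + V(v(-11))) = 1/(150687 - ½*(-1)) = 1/(150687 + ½) = 1/(301375/2) = 2/301375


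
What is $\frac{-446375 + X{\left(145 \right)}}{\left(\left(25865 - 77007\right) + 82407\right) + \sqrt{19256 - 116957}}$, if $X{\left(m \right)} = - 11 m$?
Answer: $- \frac{7002891025}{488798963} + \frac{223985 i \sqrt{97701}}{488798963} \approx -14.327 + 0.14323 i$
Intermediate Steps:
$\frac{-446375 + X{\left(145 \right)}}{\left(\left(25865 - 77007\right) + 82407\right) + \sqrt{19256 - 116957}} = \frac{-446375 - 1595}{\left(\left(25865 - 77007\right) + 82407\right) + \sqrt{19256 - 116957}} = \frac{-446375 - 1595}{\left(-51142 + 82407\right) + \sqrt{-97701}} = - \frac{447970}{31265 + i \sqrt{97701}}$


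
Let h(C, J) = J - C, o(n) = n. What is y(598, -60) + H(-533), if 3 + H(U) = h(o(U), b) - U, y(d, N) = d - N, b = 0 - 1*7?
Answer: 1714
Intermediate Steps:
b = -7 (b = 0 - 7 = -7)
H(U) = -10 - 2*U (H(U) = -3 + ((-7 - U) - U) = -3 + (-7 - 2*U) = -10 - 2*U)
y(598, -60) + H(-533) = (598 - 1*(-60)) + (-10 - 2*(-533)) = (598 + 60) + (-10 + 1066) = 658 + 1056 = 1714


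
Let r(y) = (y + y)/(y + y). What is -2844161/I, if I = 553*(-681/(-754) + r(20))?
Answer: -2144497394/793555 ≈ -2702.4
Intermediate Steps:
r(y) = 1 (r(y) = (2*y)/((2*y)) = (2*y)*(1/(2*y)) = 1)
I = 793555/754 (I = 553*(-681/(-754) + 1) = 553*(-681*(-1/754) + 1) = 553*(681/754 + 1) = 553*(1435/754) = 793555/754 ≈ 1052.5)
-2844161/I = -2844161/793555/754 = -2844161*754/793555 = -2144497394/793555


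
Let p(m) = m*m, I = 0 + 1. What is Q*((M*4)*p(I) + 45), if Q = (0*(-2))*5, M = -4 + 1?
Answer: 0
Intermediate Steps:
I = 1
p(m) = m²
M = -3
Q = 0 (Q = 0*5 = 0)
Q*((M*4)*p(I) + 45) = 0*(-3*4*1² + 45) = 0*(-12*1 + 45) = 0*(-12 + 45) = 0*33 = 0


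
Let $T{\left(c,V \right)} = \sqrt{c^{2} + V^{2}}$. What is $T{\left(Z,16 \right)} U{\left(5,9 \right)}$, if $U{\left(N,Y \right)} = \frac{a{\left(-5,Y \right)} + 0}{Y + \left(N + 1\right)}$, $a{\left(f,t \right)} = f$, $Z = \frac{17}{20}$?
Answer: $- \frac{\sqrt{102689}}{60} \approx -5.3409$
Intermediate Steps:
$Z = \frac{17}{20}$ ($Z = 17 \cdot \frac{1}{20} = \frac{17}{20} \approx 0.85$)
$U{\left(N,Y \right)} = - \frac{5}{1 + N + Y}$ ($U{\left(N,Y \right)} = \frac{-5 + 0}{Y + \left(N + 1\right)} = - \frac{5}{Y + \left(1 + N\right)} = - \frac{5}{1 + N + Y}$)
$T{\left(c,V \right)} = \sqrt{V^{2} + c^{2}}$
$T{\left(Z,16 \right)} U{\left(5,9 \right)} = \sqrt{16^{2} + \left(\frac{17}{20}\right)^{2}} \left(- \frac{5}{1 + 5 + 9}\right) = \sqrt{256 + \frac{289}{400}} \left(- \frac{5}{15}\right) = \sqrt{\frac{102689}{400}} \left(\left(-5\right) \frac{1}{15}\right) = \frac{\sqrt{102689}}{20} \left(- \frac{1}{3}\right) = - \frac{\sqrt{102689}}{60}$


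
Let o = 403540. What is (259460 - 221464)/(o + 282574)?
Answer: 18998/343057 ≈ 0.055379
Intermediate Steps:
(259460 - 221464)/(o + 282574) = (259460 - 221464)/(403540 + 282574) = 37996/686114 = 37996*(1/686114) = 18998/343057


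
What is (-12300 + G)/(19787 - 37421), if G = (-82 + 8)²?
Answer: 3412/8817 ≈ 0.38698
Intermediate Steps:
G = 5476 (G = (-74)² = 5476)
(-12300 + G)/(19787 - 37421) = (-12300 + 5476)/(19787 - 37421) = -6824/(-17634) = -6824*(-1/17634) = 3412/8817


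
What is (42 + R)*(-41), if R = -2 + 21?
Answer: -2501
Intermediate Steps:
R = 19
(42 + R)*(-41) = (42 + 19)*(-41) = 61*(-41) = -2501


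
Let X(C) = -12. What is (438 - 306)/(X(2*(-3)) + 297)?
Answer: 44/95 ≈ 0.46316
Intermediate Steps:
(438 - 306)/(X(2*(-3)) + 297) = (438 - 306)/(-12 + 297) = 132/285 = 132*(1/285) = 44/95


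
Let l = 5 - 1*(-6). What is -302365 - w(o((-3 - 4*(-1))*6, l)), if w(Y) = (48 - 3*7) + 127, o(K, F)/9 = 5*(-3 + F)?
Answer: -302519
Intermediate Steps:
l = 11 (l = 5 + 6 = 11)
o(K, F) = -135 + 45*F (o(K, F) = 9*(5*(-3 + F)) = 9*(-15 + 5*F) = -135 + 45*F)
w(Y) = 154 (w(Y) = (48 - 21) + 127 = 27 + 127 = 154)
-302365 - w(o((-3 - 4*(-1))*6, l)) = -302365 - 1*154 = -302365 - 154 = -302519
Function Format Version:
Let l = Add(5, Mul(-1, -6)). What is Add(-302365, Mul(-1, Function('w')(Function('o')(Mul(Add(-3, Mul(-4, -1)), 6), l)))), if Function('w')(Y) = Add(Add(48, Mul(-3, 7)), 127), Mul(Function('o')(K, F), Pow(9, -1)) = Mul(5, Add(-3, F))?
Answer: -302519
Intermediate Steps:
l = 11 (l = Add(5, 6) = 11)
Function('o')(K, F) = Add(-135, Mul(45, F)) (Function('o')(K, F) = Mul(9, Mul(5, Add(-3, F))) = Mul(9, Add(-15, Mul(5, F))) = Add(-135, Mul(45, F)))
Function('w')(Y) = 154 (Function('w')(Y) = Add(Add(48, -21), 127) = Add(27, 127) = 154)
Add(-302365, Mul(-1, Function('w')(Function('o')(Mul(Add(-3, Mul(-4, -1)), 6), l)))) = Add(-302365, Mul(-1, 154)) = Add(-302365, -154) = -302519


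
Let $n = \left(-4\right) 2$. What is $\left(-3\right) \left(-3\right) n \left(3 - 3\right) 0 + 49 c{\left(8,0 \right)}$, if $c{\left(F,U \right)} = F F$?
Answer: $3136$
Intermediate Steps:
$c{\left(F,U \right)} = F^{2}$
$n = -8$
$\left(-3\right) \left(-3\right) n \left(3 - 3\right) 0 + 49 c{\left(8,0 \right)} = \left(-3\right) \left(-3\right) \left(-8\right) \left(3 - 3\right) 0 + 49 \cdot 8^{2} = 9 \left(-8\right) 0 \cdot 0 + 49 \cdot 64 = \left(-72\right) 0 + 3136 = 0 + 3136 = 3136$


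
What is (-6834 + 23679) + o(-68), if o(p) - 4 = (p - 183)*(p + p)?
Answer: 50985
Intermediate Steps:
o(p) = 4 + 2*p*(-183 + p) (o(p) = 4 + (p - 183)*(p + p) = 4 + (-183 + p)*(2*p) = 4 + 2*p*(-183 + p))
(-6834 + 23679) + o(-68) = (-6834 + 23679) + (4 - 366*(-68) + 2*(-68)²) = 16845 + (4 + 24888 + 2*4624) = 16845 + (4 + 24888 + 9248) = 16845 + 34140 = 50985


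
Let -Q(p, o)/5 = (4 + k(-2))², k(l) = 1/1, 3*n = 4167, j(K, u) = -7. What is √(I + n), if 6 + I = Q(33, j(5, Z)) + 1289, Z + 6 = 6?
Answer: 3*√283 ≈ 50.468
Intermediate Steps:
Z = 0 (Z = -6 + 6 = 0)
n = 1389 (n = (⅓)*4167 = 1389)
k(l) = 1
Q(p, o) = -125 (Q(p, o) = -5*(4 + 1)² = -5*5² = -5*25 = -125)
I = 1158 (I = -6 + (-125 + 1289) = -6 + 1164 = 1158)
√(I + n) = √(1158 + 1389) = √2547 = 3*√283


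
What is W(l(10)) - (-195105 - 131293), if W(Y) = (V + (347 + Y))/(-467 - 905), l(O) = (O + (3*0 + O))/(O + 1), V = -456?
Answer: 4925999795/15092 ≈ 3.2640e+5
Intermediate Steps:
l(O) = 2*O/(1 + O) (l(O) = (O + (0 + O))/(1 + O) = (O + O)/(1 + O) = (2*O)/(1 + O) = 2*O/(1 + O))
W(Y) = 109/1372 - Y/1372 (W(Y) = (-456 + (347 + Y))/(-467 - 905) = (-109 + Y)/(-1372) = (-109 + Y)*(-1/1372) = 109/1372 - Y/1372)
W(l(10)) - (-195105 - 131293) = (109/1372 - 10/(686*(1 + 10))) - (-195105 - 131293) = (109/1372 - 10/(686*11)) - 1*(-326398) = (109/1372 - 10/(686*11)) + 326398 = (109/1372 - 1/1372*20/11) + 326398 = (109/1372 - 5/3773) + 326398 = 1179/15092 + 326398 = 4925999795/15092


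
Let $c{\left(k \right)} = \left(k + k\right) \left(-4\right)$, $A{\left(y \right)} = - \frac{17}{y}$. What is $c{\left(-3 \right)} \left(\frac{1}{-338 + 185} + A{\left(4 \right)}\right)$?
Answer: $- \frac{5210}{51} \approx -102.16$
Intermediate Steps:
$c{\left(k \right)} = - 8 k$ ($c{\left(k \right)} = 2 k \left(-4\right) = - 8 k$)
$c{\left(-3 \right)} \left(\frac{1}{-338 + 185} + A{\left(4 \right)}\right) = \left(-8\right) \left(-3\right) \left(\frac{1}{-338 + 185} - \frac{17}{4}\right) = 24 \left(\frac{1}{-153} - \frac{17}{4}\right) = 24 \left(- \frac{1}{153} - \frac{17}{4}\right) = 24 \left(- \frac{2605}{612}\right) = - \frac{5210}{51}$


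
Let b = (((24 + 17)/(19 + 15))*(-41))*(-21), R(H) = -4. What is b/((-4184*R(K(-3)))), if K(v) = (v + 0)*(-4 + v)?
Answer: 35301/569024 ≈ 0.062038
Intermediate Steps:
K(v) = v*(-4 + v)
b = 35301/34 (b = ((41/34)*(-41))*(-21) = -1681/34*(-21) = 35301/34 ≈ 1038.3)
b/((-4184*R(K(-3)))) = 35301/(34*((-4184*(-4)))) = (35301/34)/16736 = (35301/34)*(1/16736) = 35301/569024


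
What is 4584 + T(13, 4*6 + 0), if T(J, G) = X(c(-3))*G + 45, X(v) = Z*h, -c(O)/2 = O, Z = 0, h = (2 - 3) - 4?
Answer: 4629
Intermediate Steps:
h = -5 (h = -1 - 4 = -5)
c(O) = -2*O
X(v) = 0 (X(v) = 0*(-5) = 0)
T(J, G) = 45 (T(J, G) = 0*G + 45 = 0 + 45 = 45)
4584 + T(13, 4*6 + 0) = 4584 + 45 = 4629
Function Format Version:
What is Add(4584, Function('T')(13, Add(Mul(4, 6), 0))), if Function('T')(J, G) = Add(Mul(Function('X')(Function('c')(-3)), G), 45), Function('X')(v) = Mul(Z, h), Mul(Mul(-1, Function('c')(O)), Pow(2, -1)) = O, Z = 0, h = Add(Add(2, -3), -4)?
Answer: 4629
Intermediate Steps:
h = -5 (h = Add(-1, -4) = -5)
Function('c')(O) = Mul(-2, O)
Function('X')(v) = 0 (Function('X')(v) = Mul(0, -5) = 0)
Function('T')(J, G) = 45 (Function('T')(J, G) = Add(Mul(0, G), 45) = Add(0, 45) = 45)
Add(4584, Function('T')(13, Add(Mul(4, 6), 0))) = Add(4584, 45) = 4629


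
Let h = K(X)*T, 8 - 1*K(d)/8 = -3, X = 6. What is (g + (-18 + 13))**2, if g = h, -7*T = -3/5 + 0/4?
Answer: 7921/1225 ≈ 6.4661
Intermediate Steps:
K(d) = 88 (K(d) = 64 - 8*(-3) = 64 + 24 = 88)
T = 3/35 (T = -(-3/5 + 0/4)/7 = -(-3*1/5 + 0*(1/4))/7 = -(-3/5 + 0)/7 = -1/7*(-3/5) = 3/35 ≈ 0.085714)
h = 264/35 (h = 88*(3/35) = 264/35 ≈ 7.5429)
g = 264/35 ≈ 7.5429
(g + (-18 + 13))**2 = (264/35 + (-18 + 13))**2 = (264/35 - 5)**2 = (89/35)**2 = 7921/1225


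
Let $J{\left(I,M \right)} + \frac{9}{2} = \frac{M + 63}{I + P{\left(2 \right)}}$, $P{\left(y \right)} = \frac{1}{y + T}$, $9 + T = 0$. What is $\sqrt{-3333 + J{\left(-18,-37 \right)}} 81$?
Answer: $\frac{891 i \sqrt{1780286}}{254} \approx 4680.5 i$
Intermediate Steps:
$T = -9$ ($T = -9 + 0 = -9$)
$P{\left(y \right)} = \frac{1}{-9 + y}$ ($P{\left(y \right)} = \frac{1}{y - 9} = \frac{1}{-9 + y}$)
$J{\left(I,M \right)} = - \frac{9}{2} + \frac{63 + M}{- \frac{1}{7} + I}$ ($J{\left(I,M \right)} = - \frac{9}{2} + \frac{M + 63}{I + \frac{1}{-9 + 2}} = - \frac{9}{2} + \frac{63 + M}{I + \frac{1}{-7}} = - \frac{9}{2} + \frac{63 + M}{I - \frac{1}{7}} = - \frac{9}{2} + \frac{63 + M}{- \frac{1}{7} + I}$)
$\sqrt{-3333 + J{\left(-18,-37 \right)}} 81 = \sqrt{-3333 + \frac{891 - -1134 + 14 \left(-37\right)}{2 \left(-1 + 7 \left(-18\right)\right)}} 81 = \sqrt{-3333 + \frac{891 + 1134 - 518}{2 \left(-1 - 126\right)}} 81 = \sqrt{-3333 + \frac{1}{2} \frac{1}{-127} \cdot 1507} \cdot 81 = \sqrt{-3333 + \frac{1}{2} \left(- \frac{1}{127}\right) 1507} \cdot 81 = \sqrt{-3333 - \frac{1507}{254}} \cdot 81 = \sqrt{- \frac{848089}{254}} \cdot 81 = \frac{11 i \sqrt{1780286}}{254} \cdot 81 = \frac{891 i \sqrt{1780286}}{254}$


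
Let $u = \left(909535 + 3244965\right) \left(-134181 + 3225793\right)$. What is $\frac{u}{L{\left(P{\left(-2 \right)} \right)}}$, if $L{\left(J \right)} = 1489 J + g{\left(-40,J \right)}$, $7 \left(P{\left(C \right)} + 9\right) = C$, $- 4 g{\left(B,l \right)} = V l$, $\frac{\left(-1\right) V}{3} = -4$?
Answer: $- \frac{8990871437800}{9659} \approx -9.3083 \cdot 10^{8}$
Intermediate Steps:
$V = 12$ ($V = \left(-3\right) \left(-4\right) = 12$)
$u = 12844102054000$ ($u = 4154500 \cdot 3091612 = 12844102054000$)
$g{\left(B,l \right)} = - 3 l$ ($g{\left(B,l \right)} = - \frac{12 l}{4} = - 3 l$)
$P{\left(C \right)} = -9 + \frac{C}{7}$
$L{\left(J \right)} = 1486 J$ ($L{\left(J \right)} = 1489 J - 3 J = 1486 J$)
$\frac{u}{L{\left(P{\left(-2 \right)} \right)}} = \frac{12844102054000}{1486 \left(-9 + \frac{1}{7} \left(-2\right)\right)} = \frac{12844102054000}{1486 \left(-9 - \frac{2}{7}\right)} = \frac{12844102054000}{1486 \left(- \frac{65}{7}\right)} = \frac{12844102054000}{- \frac{96590}{7}} = 12844102054000 \left(- \frac{7}{96590}\right) = - \frac{8990871437800}{9659}$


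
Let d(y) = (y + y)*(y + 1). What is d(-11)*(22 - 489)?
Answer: -102740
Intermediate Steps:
d(y) = 2*y*(1 + y) (d(y) = (2*y)*(1 + y) = 2*y*(1 + y))
d(-11)*(22 - 489) = (2*(-11)*(1 - 11))*(22 - 489) = (2*(-11)*(-10))*(-467) = 220*(-467) = -102740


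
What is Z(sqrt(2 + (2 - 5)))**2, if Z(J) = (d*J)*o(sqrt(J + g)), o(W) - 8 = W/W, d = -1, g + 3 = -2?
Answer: -81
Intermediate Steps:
g = -5 (g = -3 - 2 = -5)
o(W) = 9 (o(W) = 8 + W/W = 8 + 1 = 9)
Z(J) = -9*J (Z(J) = -J*9 = -9*J)
Z(sqrt(2 + (2 - 5)))**2 = (-9*sqrt(2 + (2 - 5)))**2 = (-9*sqrt(2 - 3))**2 = (-9*I)**2 = -81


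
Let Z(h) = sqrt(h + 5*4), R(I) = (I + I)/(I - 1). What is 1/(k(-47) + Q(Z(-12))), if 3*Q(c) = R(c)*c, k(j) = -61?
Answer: -3795/228311 - 96*sqrt(2)/228311 ≈ -0.017217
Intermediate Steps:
R(I) = 2*I/(-1 + I) (R(I) = (2*I)/(-1 + I) = 2*I/(-1 + I))
Z(h) = sqrt(20 + h) (Z(h) = sqrt(h + 20) = sqrt(20 + h))
Q(c) = 2*c**2/(3*(-1 + c)) (Q(c) = ((2*c/(-1 + c))*c)/3 = (2*c**2/(-1 + c))/3 = 2*c**2/(3*(-1 + c)))
1/(k(-47) + Q(Z(-12))) = 1/(-61 + 2*(sqrt(20 - 12))**2/(3*(-1 + sqrt(20 - 12)))) = 1/(-61 + 2*(sqrt(8))**2/(3*(-1 + sqrt(8)))) = 1/(-61 + 2*(2*sqrt(2))**2/(3*(-1 + 2*sqrt(2)))) = 1/(-61 + (2/3)*8/(-1 + 2*sqrt(2))) = 1/(-61 + 16/(3*(-1 + 2*sqrt(2))))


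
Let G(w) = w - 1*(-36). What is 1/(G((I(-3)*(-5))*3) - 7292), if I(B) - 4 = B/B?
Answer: -1/7331 ≈ -0.00013641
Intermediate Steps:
I(B) = 5 (I(B) = 4 + B/B = 4 + 1 = 5)
G(w) = 36 + w (G(w) = w + 36 = 36 + w)
1/(G((I(-3)*(-5))*3) - 7292) = 1/((36 + (5*(-5))*3) - 7292) = 1/((36 - 25*3) - 7292) = 1/((36 - 75) - 7292) = 1/(-39 - 7292) = 1/(-7331) = -1/7331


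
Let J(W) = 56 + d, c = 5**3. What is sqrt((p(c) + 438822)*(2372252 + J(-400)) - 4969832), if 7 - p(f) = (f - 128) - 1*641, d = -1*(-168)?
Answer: 2*sqrt(260658543829) ≈ 1.0211e+6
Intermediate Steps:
c = 125
d = 168
J(W) = 224 (J(W) = 56 + 168 = 224)
p(f) = 776 - f (p(f) = 7 - ((f - 128) - 1*641) = 7 - ((-128 + f) - 641) = 7 - (-769 + f) = 7 + (769 - f) = 776 - f)
sqrt((p(c) + 438822)*(2372252 + J(-400)) - 4969832) = sqrt(((776 - 1*125) + 438822)*(2372252 + 224) - 4969832) = sqrt(((776 - 125) + 438822)*2372476 - 4969832) = sqrt((651 + 438822)*2372476 - 4969832) = sqrt(439473*2372476 - 4969832) = sqrt(1042639145148 - 4969832) = sqrt(1042634175316) = 2*sqrt(260658543829)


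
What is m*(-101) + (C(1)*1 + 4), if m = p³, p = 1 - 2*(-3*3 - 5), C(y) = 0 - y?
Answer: -2463286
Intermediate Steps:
C(y) = -y
p = 29 (p = 1 - 2*(-9 - 5) = 1 - 2*(-14) = 1 + 28 = 29)
m = 24389 (m = 29³ = 24389)
m*(-101) + (C(1)*1 + 4) = 24389*(-101) + (-1*1*1 + 4) = -2463289 + (-1*1 + 4) = -2463289 + (-1 + 4) = -2463289 + 3 = -2463286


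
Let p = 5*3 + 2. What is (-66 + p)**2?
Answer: 2401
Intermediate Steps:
p = 17 (p = 15 + 2 = 17)
(-66 + p)**2 = (-66 + 17)**2 = (-49)**2 = 2401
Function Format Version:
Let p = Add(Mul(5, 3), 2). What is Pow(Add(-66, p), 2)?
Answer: 2401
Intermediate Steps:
p = 17 (p = Add(15, 2) = 17)
Pow(Add(-66, p), 2) = Pow(Add(-66, 17), 2) = Pow(-49, 2) = 2401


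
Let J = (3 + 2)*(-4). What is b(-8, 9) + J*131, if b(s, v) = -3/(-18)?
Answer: -15719/6 ≈ -2619.8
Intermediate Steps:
b(s, v) = ⅙ (b(s, v) = -3*(-1/18) = ⅙)
J = -20 (J = 5*(-4) = -20)
b(-8, 9) + J*131 = ⅙ - 20*131 = ⅙ - 2620 = -15719/6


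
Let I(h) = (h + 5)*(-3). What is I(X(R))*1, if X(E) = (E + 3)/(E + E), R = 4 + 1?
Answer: -87/5 ≈ -17.400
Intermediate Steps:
R = 5
X(E) = (3 + E)/(2*E) (X(E) = (3 + E)/((2*E)) = (3 + E)*(1/(2*E)) = (3 + E)/(2*E))
I(h) = -15 - 3*h (I(h) = (5 + h)*(-3) = -15 - 3*h)
I(X(R))*1 = (-15 - 3*(3 + 5)/(2*5))*1 = (-15 - 3*8/(2*5))*1 = (-15 - 3*⅘)*1 = (-15 - 12/5)*1 = -87/5*1 = -87/5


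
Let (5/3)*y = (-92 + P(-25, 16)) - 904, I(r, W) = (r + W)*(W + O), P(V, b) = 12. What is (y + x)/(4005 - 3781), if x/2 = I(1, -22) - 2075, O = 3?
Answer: -88/5 ≈ -17.600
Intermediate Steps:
I(r, W) = (3 + W)*(W + r) (I(r, W) = (r + W)*(W + 3) = (W + r)*(3 + W) = (3 + W)*(W + r))
y = -2952/5 (y = 3*((-92 + 12) - 904)/5 = 3*(-80 - 904)/5 = (⅗)*(-984) = -2952/5 ≈ -590.40)
x = -3352 (x = 2*(((-22)² + 3*(-22) + 3*1 - 22*1) - 2075) = 2*((484 - 66 + 3 - 22) - 2075) = 2*(399 - 2075) = 2*(-1676) = -3352)
(y + x)/(4005 - 3781) = (-2952/5 - 3352)/(4005 - 3781) = -19712/5/224 = -19712/5*1/224 = -88/5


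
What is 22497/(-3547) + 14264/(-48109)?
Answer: -1132902581/170642623 ≈ -6.6390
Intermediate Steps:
22497/(-3547) + 14264/(-48109) = 22497*(-1/3547) + 14264*(-1/48109) = -22497/3547 - 14264/48109 = -1132902581/170642623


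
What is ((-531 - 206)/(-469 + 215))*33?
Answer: 24321/254 ≈ 95.752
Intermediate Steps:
((-531 - 206)/(-469 + 215))*33 = -737/(-254)*33 = -737*(-1/254)*33 = (737/254)*33 = 24321/254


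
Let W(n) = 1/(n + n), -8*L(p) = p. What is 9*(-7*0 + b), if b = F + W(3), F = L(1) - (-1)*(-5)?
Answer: -357/8 ≈ -44.625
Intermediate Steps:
L(p) = -p/8
W(n) = 1/(2*n)
F = -41/8 (F = -⅛*1 - (-1)*(-5) = -⅛ - 1*5 = -⅛ - 5 = -41/8 ≈ -5.1250)
b = -119/24 (b = -41/8 + (½)/3 = -41/8 + (½)*(⅓) = -41/8 + ⅙ = -119/24 ≈ -4.9583)
9*(-7*0 + b) = 9*(-7*0 - 119/24) = 9*(0 - 119/24) = 9*(-119/24) = -357/8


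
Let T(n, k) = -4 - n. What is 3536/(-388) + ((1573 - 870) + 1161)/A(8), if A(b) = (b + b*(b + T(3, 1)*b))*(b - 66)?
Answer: -2387183/264422 ≈ -9.0279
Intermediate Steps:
A(b) = (-66 + b)*(b - 6*b**2) (A(b) = (b + b*(b + (-4 - 1*3)*b))*(b - 66) = (b + b*(b + (-4 - 3)*b))*(-66 + b) = (b + b*(b - 7*b))*(-66 + b) = (b + b*(-6*b))*(-66 + b) = (b - 6*b**2)*(-66 + b) = (-66 + b)*(b - 6*b**2))
3536/(-388) + ((1573 - 870) + 1161)/A(8) = 3536/(-388) + ((1573 - 870) + 1161)/((8*(-66 - 6*8**2 + 397*8))) = 3536*(-1/388) + (703 + 1161)/((8*(-66 - 6*64 + 3176))) = -884/97 + 1864/((8*(-66 - 384 + 3176))) = -884/97 + 1864/((8*2726)) = -884/97 + 1864/21808 = -884/97 + 1864*(1/21808) = -884/97 + 233/2726 = -2387183/264422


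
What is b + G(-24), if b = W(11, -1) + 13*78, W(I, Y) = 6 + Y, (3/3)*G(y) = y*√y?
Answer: 1019 - 48*I*√6 ≈ 1019.0 - 117.58*I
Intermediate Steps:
G(y) = y^(3/2) (G(y) = y*√y = y^(3/2))
b = 1019 (b = (6 - 1) + 13*78 = 5 + 1014 = 1019)
b + G(-24) = 1019 + (-24)^(3/2) = 1019 - 48*I*√6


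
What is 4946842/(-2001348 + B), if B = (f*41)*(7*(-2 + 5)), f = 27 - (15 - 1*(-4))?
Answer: -2473421/997230 ≈ -2.4803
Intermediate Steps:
f = 8 (f = 27 - (15 + 4) = 27 - 1*19 = 27 - 19 = 8)
B = 6888 (B = (8*41)*(7*(-2 + 5)) = 328*(7*3) = 328*21 = 6888)
4946842/(-2001348 + B) = 4946842/(-2001348 + 6888) = 4946842/(-1994460) = 4946842*(-1/1994460) = -2473421/997230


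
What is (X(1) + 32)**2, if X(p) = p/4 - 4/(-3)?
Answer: 162409/144 ≈ 1127.8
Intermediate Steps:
X(p) = 4/3 + p/4 (X(p) = p*(1/4) - 4*(-1/3) = p/4 + 4/3 = 4/3 + p/4)
(X(1) + 32)**2 = ((4/3 + (1/4)*1) + 32)**2 = ((4/3 + 1/4) + 32)**2 = (19/12 + 32)**2 = (403/12)**2 = 162409/144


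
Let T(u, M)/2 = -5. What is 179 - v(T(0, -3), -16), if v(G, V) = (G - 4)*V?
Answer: -45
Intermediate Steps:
T(u, M) = -10 (T(u, M) = 2*(-5) = -10)
v(G, V) = V*(-4 + G) (v(G, V) = (-4 + G)*V = V*(-4 + G))
179 - v(T(0, -3), -16) = 179 - (-16)*(-4 - 10) = 179 - (-16)*(-14) = 179 - 1*224 = 179 - 224 = -45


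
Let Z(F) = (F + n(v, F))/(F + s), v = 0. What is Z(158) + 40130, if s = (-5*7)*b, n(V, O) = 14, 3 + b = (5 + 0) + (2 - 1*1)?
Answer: 2127062/53 ≈ 40133.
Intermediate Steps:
b = 3 (b = -3 + ((5 + 0) + (2 - 1*1)) = -3 + (5 + (2 - 1)) = -3 + (5 + 1) = -3 + 6 = 3)
s = -105 (s = -5*7*3 = -35*3 = -105)
Z(F) = (14 + F)/(-105 + F) (Z(F) = (F + 14)/(F - 105) = (14 + F)/(-105 + F))
Z(158) + 40130 = (14 + 158)/(-105 + 158) + 40130 = 172/53 + 40130 = 2127062/53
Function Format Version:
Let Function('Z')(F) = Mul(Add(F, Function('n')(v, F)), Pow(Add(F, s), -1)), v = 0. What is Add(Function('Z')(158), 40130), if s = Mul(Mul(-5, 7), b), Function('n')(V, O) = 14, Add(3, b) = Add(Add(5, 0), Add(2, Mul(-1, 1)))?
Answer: Rational(2127062, 53) ≈ 40133.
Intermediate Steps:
b = 3 (b = Add(-3, Add(Add(5, 0), Add(2, Mul(-1, 1)))) = Add(-3, Add(5, Add(2, -1))) = Add(-3, Add(5, 1)) = Add(-3, 6) = 3)
s = -105 (s = Mul(Mul(-5, 7), 3) = Mul(-35, 3) = -105)
Function('Z')(F) = Mul(Pow(Add(-105, F), -1), Add(14, F)) (Function('Z')(F) = Mul(Add(F, 14), Pow(Add(F, -105), -1)) = Mul(Add(14, F), Pow(Add(-105, F), -1)) = Mul(Pow(Add(-105, F), -1), Add(14, F)))
Add(Function('Z')(158), 40130) = Add(Mul(Pow(Add(-105, 158), -1), Add(14, 158)), 40130) = Add(Mul(Pow(53, -1), 172), 40130) = Add(Mul(Rational(1, 53), 172), 40130) = Add(Rational(172, 53), 40130) = Rational(2127062, 53)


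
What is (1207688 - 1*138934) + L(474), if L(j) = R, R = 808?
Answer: 1069562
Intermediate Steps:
L(j) = 808
(1207688 - 1*138934) + L(474) = (1207688 - 1*138934) + 808 = (1207688 - 138934) + 808 = 1068754 + 808 = 1069562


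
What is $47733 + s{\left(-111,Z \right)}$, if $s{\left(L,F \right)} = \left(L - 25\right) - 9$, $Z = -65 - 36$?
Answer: $47588$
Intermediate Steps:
$Z = -101$ ($Z = -65 - 36 = -101$)
$s{\left(L,F \right)} = -34 + L$ ($s{\left(L,F \right)} = \left(-25 + L\right) - 9 = -34 + L$)
$47733 + s{\left(-111,Z \right)} = 47733 - 145 = 47588$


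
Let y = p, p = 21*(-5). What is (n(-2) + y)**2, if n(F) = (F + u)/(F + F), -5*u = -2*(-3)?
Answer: 271441/25 ≈ 10858.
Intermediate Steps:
u = -6/5 (u = -(-2)*(-3)/5 = -1/5*6 = -6/5 ≈ -1.2000)
p = -105
y = -105
n(F) = (-6/5 + F)/(2*F) (n(F) = (F - 6/5)/(F + F) = (-6/5 + F)/((2*F)) = (-6/5 + F)*(1/(2*F)) = (-6/5 + F)/(2*F))
(n(-2) + y)**2 = ((1/10)*(-6 + 5*(-2))/(-2) - 105)**2 = ((1/10)*(-1/2)*(-6 - 10) - 105)**2 = ((1/10)*(-1/2)*(-16) - 105)**2 = (4/5 - 105)**2 = (-521/5)**2 = 271441/25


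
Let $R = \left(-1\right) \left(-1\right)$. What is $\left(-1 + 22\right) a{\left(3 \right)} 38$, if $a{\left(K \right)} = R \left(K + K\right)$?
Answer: $4788$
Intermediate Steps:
$R = 1$
$a{\left(K \right)} = 2 K$ ($a{\left(K \right)} = 1 \left(K + K\right) = 1 \cdot 2 K = 2 K$)
$\left(-1 + 22\right) a{\left(3 \right)} 38 = \left(-1 + 22\right) 2 \cdot 3 \cdot 38 = 21 \cdot 6 \cdot 38 = 126 \cdot 38 = 4788$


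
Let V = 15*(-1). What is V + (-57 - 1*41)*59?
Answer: -5797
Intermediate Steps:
V = -15
V + (-57 - 1*41)*59 = -15 + (-57 - 1*41)*59 = -15 + (-57 - 41)*59 = -15 - 98*59 = -15 - 5782 = -5797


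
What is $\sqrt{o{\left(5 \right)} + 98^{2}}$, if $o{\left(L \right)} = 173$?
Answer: $\sqrt{9777} \approx 98.879$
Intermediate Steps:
$\sqrt{o{\left(5 \right)} + 98^{2}} = \sqrt{173 + 98^{2}} = \sqrt{173 + 9604} = \sqrt{9777}$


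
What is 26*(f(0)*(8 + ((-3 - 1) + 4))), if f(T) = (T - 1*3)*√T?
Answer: 0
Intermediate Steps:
f(T) = √T*(-3 + T) (f(T) = (T - 3)*√T = (-3 + T)*√T = √T*(-3 + T))
26*(f(0)*(8 + ((-3 - 1) + 4))) = 26*((√0*(-3 + 0))*(8 + ((-3 - 1) + 4))) = 26*((0*(-3))*(8 + (-4 + 4))) = 26*(0*(8 + 0)) = 26*(0*8) = 26*0 = 0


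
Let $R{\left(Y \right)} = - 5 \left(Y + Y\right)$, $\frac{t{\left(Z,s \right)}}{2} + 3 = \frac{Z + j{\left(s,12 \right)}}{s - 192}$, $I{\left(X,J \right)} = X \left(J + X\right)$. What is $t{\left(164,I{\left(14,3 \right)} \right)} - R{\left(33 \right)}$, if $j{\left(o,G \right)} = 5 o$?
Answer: $\frac{8806}{23} \approx 382.87$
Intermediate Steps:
$t{\left(Z,s \right)} = -6 + \frac{2 \left(Z + 5 s\right)}{-192 + s}$ ($t{\left(Z,s \right)} = -6 + 2 \frac{Z + 5 s}{s - 192} = -6 + 2 \frac{Z + 5 s}{-192 + s} = -6 + \frac{2 \left(Z + 5 s\right)}{-192 + s}$)
$R{\left(Y \right)} = - 10 Y$ ($R{\left(Y \right)} = - 5 \cdot 2 Y = - 10 Y$)
$t{\left(164,I{\left(14,3 \right)} \right)} - R{\left(33 \right)} = \frac{2 \left(576 + 164 + 2 \cdot 14 \left(3 + 14\right)\right)}{-192 + 14 \left(3 + 14\right)} - \left(-10\right) 33 = \frac{2 \left(576 + 164 + 2 \cdot 14 \cdot 17\right)}{-192 + 14 \cdot 17} - -330 = \frac{2 \left(576 + 164 + 2 \cdot 238\right)}{-192 + 238} + 330 = \frac{2 \left(576 + 164 + 476\right)}{46} + 330 = 2 \cdot \frac{1}{46} \cdot 1216 + 330 = \frac{1216}{23} + 330 = \frac{8806}{23}$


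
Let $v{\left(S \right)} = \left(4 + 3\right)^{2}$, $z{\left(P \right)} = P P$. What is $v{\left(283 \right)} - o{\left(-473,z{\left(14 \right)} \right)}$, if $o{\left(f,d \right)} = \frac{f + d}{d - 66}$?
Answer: $\frac{6647}{130} \approx 51.131$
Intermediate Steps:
$z{\left(P \right)} = P^{2}$
$v{\left(S \right)} = 49$ ($v{\left(S \right)} = 7^{2} = 49$)
$o{\left(f,d \right)} = \frac{d + f}{-66 + d}$
$v{\left(283 \right)} - o{\left(-473,z{\left(14 \right)} \right)} = 49 - \frac{14^{2} - 473}{-66 + 14^{2}} = 49 - \frac{196 - 473}{-66 + 196} = 49 - \frac{1}{130} \left(-277\right) = 49 - - \frac{277}{130} = 49 + \frac{277}{130} = \frac{6647}{130}$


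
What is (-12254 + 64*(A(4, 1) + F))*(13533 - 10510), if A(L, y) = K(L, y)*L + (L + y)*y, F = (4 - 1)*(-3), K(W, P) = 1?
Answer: -37043842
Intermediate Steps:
F = -9 (F = 3*(-3) = -9)
A(L, y) = L + y*(L + y) (A(L, y) = 1*L + (L + y)*y = L + y*(L + y))
(-12254 + 64*(A(4, 1) + F))*(13533 - 10510) = (-12254 + 64*((4 + 1**2 + 4*1) - 9))*(13533 - 10510) = (-12254 + 64*((4 + 1 + 4) - 9))*3023 = (-12254 + 64*(9 - 9))*3023 = (-12254 + 64*0)*3023 = (-12254 + 0)*3023 = -12254*3023 = -37043842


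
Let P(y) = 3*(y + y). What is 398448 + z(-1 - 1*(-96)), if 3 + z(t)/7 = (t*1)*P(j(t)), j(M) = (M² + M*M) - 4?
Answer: 72401967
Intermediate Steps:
j(M) = -4 + 2*M² (j(M) = (M² + M²) - 4 = 2*M² - 4 = -4 + 2*M²)
P(y) = 6*y (P(y) = 3*(2*y) = 6*y)
z(t) = -21 + 7*t*(-24 + 12*t²) (z(t) = -21 + 7*((t*1)*(6*(-4 + 2*t²))) = -21 + 7*(t*(-24 + 12*t²)) = -21 + 7*t*(-24 + 12*t²))
398448 + z(-1 - 1*(-96)) = 398448 + (-21 - 168*(-1 - 1*(-96)) + 84*(-1 - 1*(-96))³) = 398448 + (-21 - 168*(-1 + 96) + 84*(-1 + 96)³) = 398448 + (-21 - 168*95 + 84*95³) = 398448 + (-21 - 15960 + 84*857375) = 398448 + (-21 - 15960 + 72019500) = 398448 + 72003519 = 72401967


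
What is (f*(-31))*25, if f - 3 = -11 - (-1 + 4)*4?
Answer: 15500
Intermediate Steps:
f = -20 (f = 3 + (-11 - (-1 + 4)*4) = 3 + (-11 - 3*4) = 3 + (-11 - 1*12) = 3 + (-11 - 12) = 3 - 23 = -20)
(f*(-31))*25 = -20*(-31)*25 = 620*25 = 15500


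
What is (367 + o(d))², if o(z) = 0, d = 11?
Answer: 134689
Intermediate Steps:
(367 + o(d))² = (367 + 0)² = 367² = 134689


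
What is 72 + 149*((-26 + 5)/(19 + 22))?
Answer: -177/41 ≈ -4.3171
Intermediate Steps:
72 + 149*((-26 + 5)/(19 + 22)) = 72 + 149*(-21/41) = 72 - 3129/41 = -177/41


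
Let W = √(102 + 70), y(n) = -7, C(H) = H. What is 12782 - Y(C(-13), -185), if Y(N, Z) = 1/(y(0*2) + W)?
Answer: 1572179/123 - 2*√43/123 ≈ 12782.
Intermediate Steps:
W = 2*√43 (W = √172 = 2*√43 ≈ 13.115)
Y(N, Z) = 1/(-7 + 2*√43)
12782 - Y(C(-13), -185) = 12782 - (7/123 + 2*√43/123) = 12782 + (-7/123 - 2*√43/123) = 1572179/123 - 2*√43/123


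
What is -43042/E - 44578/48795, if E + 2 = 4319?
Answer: -764225872/70216005 ≈ -10.884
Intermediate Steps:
E = 4317 (E = -2 + 4319 = 4317)
-43042/E - 44578/48795 = -43042/4317 - 44578/48795 = -764225872/70216005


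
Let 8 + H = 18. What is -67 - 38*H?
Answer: -447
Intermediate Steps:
H = 10 (H = -8 + 18 = 10)
-67 - 38*H = -67 - 38*10 = -67 - 380 = -447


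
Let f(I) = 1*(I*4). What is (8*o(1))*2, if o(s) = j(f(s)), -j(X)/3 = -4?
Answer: 192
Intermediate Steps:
f(I) = 4*I (f(I) = 1*(4*I) = 4*I)
j(X) = 12 (j(X) = -3*(-4) = 12)
o(s) = 12
(8*o(1))*2 = (8*12)*2 = 96*2 = 192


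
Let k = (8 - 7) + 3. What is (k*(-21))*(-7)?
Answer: 588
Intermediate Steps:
k = 4 (k = 1 + 3 = 4)
(k*(-21))*(-7) = (4*(-21))*(-7) = -84*(-7) = 588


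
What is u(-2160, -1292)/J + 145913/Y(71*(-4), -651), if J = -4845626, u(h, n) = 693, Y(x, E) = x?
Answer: -353520011675/688078892 ≈ -513.78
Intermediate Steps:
u(-2160, -1292)/J + 145913/Y(71*(-4), -651) = 693/(-4845626) + 145913/((71*(-4))) = 693*(-1/4845626) + 145913/(-284) = -693/4845626 + 145913*(-1/284) = -693/4845626 - 145913/284 = -353520011675/688078892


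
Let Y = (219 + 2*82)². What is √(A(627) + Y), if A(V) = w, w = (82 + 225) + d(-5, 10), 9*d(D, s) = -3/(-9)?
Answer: √11906679/9 ≈ 383.40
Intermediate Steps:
d(D, s) = 1/27 (d(D, s) = (-3/(-9))/9 = (-3*(-⅑))/9 = (⅑)*(⅓) = 1/27)
Y = 146689 (Y = (219 + 164)² = 383² = 146689)
w = 8290/27 (w = (82 + 225) + 1/27 = 307 + 1/27 = 8290/27 ≈ 307.04)
A(V) = 8290/27
√(A(627) + Y) = √(8290/27 + 146689) = √(3968893/27) = √11906679/9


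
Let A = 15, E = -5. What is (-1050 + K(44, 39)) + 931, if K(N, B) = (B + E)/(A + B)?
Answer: -3196/27 ≈ -118.37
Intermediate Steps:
K(N, B) = (-5 + B)/(15 + B) (K(N, B) = (B - 5)/(15 + B) = (-5 + B)/(15 + B))
(-1050 + K(44, 39)) + 931 = (-1050 + (-5 + 39)/(15 + 39)) + 931 = (-1050 + 34/54) + 931 = (-1050 + (1/54)*34) + 931 = (-1050 + 17/27) + 931 = -28333/27 + 931 = -3196/27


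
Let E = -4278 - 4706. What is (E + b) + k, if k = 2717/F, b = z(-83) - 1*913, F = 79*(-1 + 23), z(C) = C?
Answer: -1576593/158 ≈ -9978.4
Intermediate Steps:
F = 1738 (F = 79*22 = 1738)
E = -8984
b = -996 (b = -83 - 1*913 = -83 - 913 = -996)
k = 247/158 (k = 2717/1738 = 2717*(1/1738) = 247/158 ≈ 1.5633)
(E + b) + k = (-8984 - 996) + 247/158 = -9980 + 247/158 = -1576593/158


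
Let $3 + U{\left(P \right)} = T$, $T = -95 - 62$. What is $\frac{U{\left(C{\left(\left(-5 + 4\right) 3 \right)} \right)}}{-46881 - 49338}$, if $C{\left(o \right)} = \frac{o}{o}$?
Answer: $\frac{160}{96219} \approx 0.0016629$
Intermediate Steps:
$C{\left(o \right)} = 1$
$T = -157$
$U{\left(P \right)} = -160$ ($U{\left(P \right)} = -3 - 157 = -160$)
$\frac{U{\left(C{\left(\left(-5 + 4\right) 3 \right)} \right)}}{-46881 - 49338} = - \frac{160}{-46881 - 49338} = - \frac{160}{-96219} = \left(-160\right) \left(- \frac{1}{96219}\right) = \frac{160}{96219}$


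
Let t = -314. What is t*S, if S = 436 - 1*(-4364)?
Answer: -1507200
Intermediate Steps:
S = 4800 (S = 436 + 4364 = 4800)
t*S = -314*4800 = -1507200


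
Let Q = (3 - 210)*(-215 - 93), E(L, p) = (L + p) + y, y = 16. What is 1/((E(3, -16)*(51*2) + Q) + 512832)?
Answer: 1/576894 ≈ 1.7334e-6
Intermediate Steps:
E(L, p) = 16 + L + p (E(L, p) = (L + p) + 16 = 16 + L + p)
Q = 63756 (Q = -207*(-308) = 63756)
1/((E(3, -16)*(51*2) + Q) + 512832) = 1/(((16 + 3 - 16)*(51*2) + 63756) + 512832) = 1/((3*102 + 63756) + 512832) = 1/((306 + 63756) + 512832) = 1/(64062 + 512832) = 1/576894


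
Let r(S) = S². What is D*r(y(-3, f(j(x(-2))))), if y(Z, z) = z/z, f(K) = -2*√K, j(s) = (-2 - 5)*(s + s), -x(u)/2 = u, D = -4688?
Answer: -4688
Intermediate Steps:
x(u) = -2*u
j(s) = -14*s
y(Z, z) = 1
D*r(y(-3, f(j(x(-2))))) = -4688*1² = -4688*1 = -4688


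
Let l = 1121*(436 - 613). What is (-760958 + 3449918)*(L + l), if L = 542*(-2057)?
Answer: -3531440746560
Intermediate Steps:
l = -198417 (l = 1121*(-177) = -198417)
L = -1114894
(-760958 + 3449918)*(L + l) = (-760958 + 3449918)*(-1114894 - 198417) = 2688960*(-1313311) = -3531440746560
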